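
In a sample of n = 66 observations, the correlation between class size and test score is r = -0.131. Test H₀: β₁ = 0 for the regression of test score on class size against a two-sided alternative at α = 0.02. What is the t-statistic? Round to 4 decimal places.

t = r·√(n − 2)/√(1 − r²) = -0.131·√64/√0.982839 = -1.0571.
df = n − 2 = 64.
Two-sided p ≈ 0.2944, which is ≥ 0.02, so fail to reject H₀.
The data do not give significant evidence of a linear association between class size and test score.

t = -1.0571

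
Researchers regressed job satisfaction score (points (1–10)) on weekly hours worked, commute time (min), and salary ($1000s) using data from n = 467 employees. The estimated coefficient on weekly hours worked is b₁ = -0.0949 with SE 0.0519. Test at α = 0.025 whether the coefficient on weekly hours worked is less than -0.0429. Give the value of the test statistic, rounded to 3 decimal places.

H₀: β₁ = -0.0429 vs H₁: β₁ < -0.0429.
t = (b₁ − β₁⁰)/SE = (-0.0949 − (-0.0429)) / 0.0519 = -1.002.
df = n − k − 1 = 467 − 3 − 1 = 463.
One-sided p ≈ 0.1585, which is ≥ 0.025, so fail to reject H₀.
The data do not give significant evidence that the true slope on weekly hours worked is below -0.0429 points (1–10) per unit, holding the other predictors fixed.

t = -1.002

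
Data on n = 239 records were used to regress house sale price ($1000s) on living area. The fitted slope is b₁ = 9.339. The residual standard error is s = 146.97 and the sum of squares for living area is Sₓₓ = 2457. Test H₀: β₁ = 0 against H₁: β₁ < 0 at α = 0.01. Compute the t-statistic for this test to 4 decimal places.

t = 3.1497

SE(b₁) = s/√Sₓₓ = 146.97/√2457 = 2.96501.
t = 9.339 / 2.96501 = 3.1497.
df = n − 2 = 237.
One-sided p ≈ 0.9991, which is ≥ 0.01, so fail to reject H₀.
The data do not give significant evidence that the true slope on living area is negative.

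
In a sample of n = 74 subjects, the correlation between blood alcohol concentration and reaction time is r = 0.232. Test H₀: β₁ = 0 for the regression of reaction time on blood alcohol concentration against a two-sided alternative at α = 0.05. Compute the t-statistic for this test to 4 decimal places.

t = 2.0238

t = r·√(n − 2)/√(1 − r²) = 0.232·√72/√0.946176 = 2.0238.
df = n − 2 = 72.
Two-sided p ≈ 0.0467, which is < 0.05, so reject H₀.
There is evidence of a linear association between blood alcohol concentration and reaction time.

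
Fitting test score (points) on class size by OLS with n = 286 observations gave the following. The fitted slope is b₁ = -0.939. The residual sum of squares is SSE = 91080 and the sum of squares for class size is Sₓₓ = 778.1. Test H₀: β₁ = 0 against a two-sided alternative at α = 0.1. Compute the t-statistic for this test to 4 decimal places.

t = -1.4626

MSE = SSE/(n − 2) = 91080/284 = 320.704.
SE(b₁) = √(MSE/Sₓₓ) = √(320.704/778.1) = 0.641999.
t = -0.939 / 0.641999 = -1.4626.
df = n − 2 = 284.
Two-sided p ≈ 0.1447, which is ≥ 0.1, so fail to reject H₀.
The data do not give significant evidence of an association between class size and test score.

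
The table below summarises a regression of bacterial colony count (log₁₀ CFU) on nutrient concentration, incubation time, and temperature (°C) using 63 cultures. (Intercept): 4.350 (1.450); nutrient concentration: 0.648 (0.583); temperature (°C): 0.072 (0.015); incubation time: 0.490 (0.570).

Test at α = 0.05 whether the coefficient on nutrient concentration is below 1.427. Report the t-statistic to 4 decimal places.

Read off: b = 0.648, SE = 0.583 for nutrient concentration.
H₀: β₁ = 1.427 vs H₁: β₁ < 1.427.
t = (0.648 − 1.427) / 0.583 = -1.3362.
df = n − k − 1 = 63 − 3 − 1 = 59.
One-sided p ≈ 0.0933, which is ≥ 0.05, so fail to reject H₀.
The data do not give significant evidence that the true slope on nutrient concentration is below 1.427 log₁₀ CFU per unit, holding the other predictors fixed.

t = -1.3362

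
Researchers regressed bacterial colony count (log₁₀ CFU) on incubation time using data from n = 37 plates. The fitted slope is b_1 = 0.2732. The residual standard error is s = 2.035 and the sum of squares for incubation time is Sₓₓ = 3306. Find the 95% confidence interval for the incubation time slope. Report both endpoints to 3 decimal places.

SE(b_1) = s/√Sₓₓ = 2.035/√3306 = 0.0353926.
df = n − 2 = 35.
t* = t_{0.025, 35} = 2.030108.
Margin = t* × SE = 2.030108 × 0.0353926 = 0.07185.
CI: 0.2732 ± 0.07185 → (0.201, 0.345).
With 95% confidence, each one-unit increase in incubation time is associated with a change of between 0.201 and 0.345 log₁₀ CFU in bacterial colony count.

(0.201, 0.345)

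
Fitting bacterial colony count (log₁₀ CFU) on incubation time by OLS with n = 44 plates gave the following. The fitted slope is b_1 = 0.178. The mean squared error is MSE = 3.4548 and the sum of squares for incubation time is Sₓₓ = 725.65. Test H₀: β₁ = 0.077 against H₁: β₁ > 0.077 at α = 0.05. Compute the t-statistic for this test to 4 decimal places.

t = 1.4638

SE(b_1) = √(MSE/Sₓₓ) = √(3.4548/725.65) = 0.0689998.
t = (0.178 − 0.077) / 0.0689998 = 1.4638.
df = n − 2 = 42.
One-sided p ≈ 0.0754, which is ≥ 0.05, so fail to reject H₀.
The data do not give significant evidence that the true slope on incubation time exceeds 0.077 log₁₀ CFU per unit.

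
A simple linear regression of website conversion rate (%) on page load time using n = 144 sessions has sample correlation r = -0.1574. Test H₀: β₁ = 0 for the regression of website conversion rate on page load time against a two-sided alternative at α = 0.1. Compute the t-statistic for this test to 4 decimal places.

t = r·√(n − 2)/√(1 − r²) = -0.1574·√142/√0.975225 = -1.8993.
df = n − 2 = 142.
Two-sided p ≈ 0.0596, which is < 0.1, so reject H₀.
There is evidence of a linear association between page load time and website conversion rate.

t = -1.8993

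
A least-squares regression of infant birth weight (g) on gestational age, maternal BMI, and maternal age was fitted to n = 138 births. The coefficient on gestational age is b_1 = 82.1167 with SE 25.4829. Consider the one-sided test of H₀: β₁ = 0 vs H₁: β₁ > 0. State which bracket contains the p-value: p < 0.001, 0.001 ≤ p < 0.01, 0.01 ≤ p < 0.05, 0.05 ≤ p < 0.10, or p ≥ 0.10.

p < 0.001

t = 82.1167 / 25.4829 = 3.222.
df = n − k − 1 = 138 − 3 − 1 = 134.
One-sided p = P(T_{134} > t) ≈ 0.0008.
So p < 0.001.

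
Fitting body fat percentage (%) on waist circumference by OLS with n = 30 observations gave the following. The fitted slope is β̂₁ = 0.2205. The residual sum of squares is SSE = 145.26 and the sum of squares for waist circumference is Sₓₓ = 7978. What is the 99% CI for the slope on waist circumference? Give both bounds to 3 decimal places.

(0.150, 0.291)

MSE = SSE/(n − 2) = 145.26/28 = 5.18786.
SE(β̂₁) = √(MSE/Sₓₓ) = √(5.18786/7978) = 0.0255004.
df = n − 2 = 28.
t* = t_{0.005, 28} = 2.763262.
Margin = t* × SE = 2.763262 × 0.0255004 = 0.07046.
CI: 0.2205 ± 0.07046 → (0.150, 0.291).
With 99% confidence, each one-unit increase in waist circumference is associated with a change of between 0.150 and 0.291 % in body fat percentage.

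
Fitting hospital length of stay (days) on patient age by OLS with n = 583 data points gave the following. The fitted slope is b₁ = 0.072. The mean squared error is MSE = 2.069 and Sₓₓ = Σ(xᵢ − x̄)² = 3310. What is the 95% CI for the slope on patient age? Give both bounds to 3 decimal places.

SE(b₁) = √(MSE/Sₓₓ) = √(2.069/3310) = 0.0250015.
df = n − 2 = 581.
t* = t_{0.025, 581} = 1.964055.
Margin = t* × SE = 1.964055 × 0.0250015 = 0.04910.
CI: 0.072 ± 0.04910 → (0.023, 0.121).
With 95% confidence, each one-unit increase in patient age is associated with a change of between 0.023 and 0.121 days in hospital length of stay.

(0.023, 0.121)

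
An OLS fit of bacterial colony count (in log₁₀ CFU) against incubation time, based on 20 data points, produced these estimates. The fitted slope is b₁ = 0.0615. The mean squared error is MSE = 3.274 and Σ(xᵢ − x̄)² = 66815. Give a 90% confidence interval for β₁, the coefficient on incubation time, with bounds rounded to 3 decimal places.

SE(b₁) = √(MSE/Sₓₓ) = √(3.274/66815) = 0.00700007.
df = n − 2 = 18.
t* = t_{0.05, 18} = 1.734064.
Margin = t* × SE = 1.734064 × 0.00700007 = 0.01214.
CI: 0.0615 ± 0.01214 → (0.049, 0.074).
With 90% confidence, each one-unit increase in incubation time is associated with a change of between 0.049 and 0.074 log₁₀ CFU in bacterial colony count.

(0.049, 0.074)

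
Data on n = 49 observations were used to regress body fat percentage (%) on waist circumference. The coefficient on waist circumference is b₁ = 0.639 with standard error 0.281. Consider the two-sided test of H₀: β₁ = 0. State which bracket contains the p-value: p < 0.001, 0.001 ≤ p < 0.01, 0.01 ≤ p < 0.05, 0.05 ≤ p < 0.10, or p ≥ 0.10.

t = 0.639 / 0.281 = 2.274.
df = n − 2 = 49 − 2 = 47.
Two-sided p = 2·P(T_{47} > |t|) ≈ 0.0276.
So 0.01 ≤ p < 0.05.

0.01 ≤ p < 0.05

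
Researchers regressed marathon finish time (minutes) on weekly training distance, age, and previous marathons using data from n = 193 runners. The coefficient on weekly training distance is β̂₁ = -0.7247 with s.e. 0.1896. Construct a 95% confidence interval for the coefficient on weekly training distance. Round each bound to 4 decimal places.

(-1.0987, -0.3507)

df = n − k − 1 = 193 − 3 − 1 = 189.
t* = t_{0.025, 189} = 1.972595.
Margin = t* × SE = 1.972595 × 0.1896 = 0.374004.
CI: -0.7247 ± 0.374004 → (-1.0987, -0.3507).
With 95% confidence, each one-unit increase in weekly training distance is associated with a change of between -1.0987 and -0.3507 minutes in marathon finish time, holding the other predictors fixed.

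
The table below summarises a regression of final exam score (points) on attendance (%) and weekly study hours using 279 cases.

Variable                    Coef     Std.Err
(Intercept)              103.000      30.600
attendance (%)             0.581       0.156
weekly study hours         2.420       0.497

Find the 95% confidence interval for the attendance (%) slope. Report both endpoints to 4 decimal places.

Read off: b = 0.581, SE = 0.156 for attendance (%).
df = n − k − 1 = 279 − 2 − 1 = 276.
t* = t_{0.025, 276} = 1.968596.
Margin = t* × SE = 1.968596 × 0.156 = 0.307101.
CI: 0.581 ± 0.307101 → (0.2739, 0.8881).

(0.2739, 0.8881)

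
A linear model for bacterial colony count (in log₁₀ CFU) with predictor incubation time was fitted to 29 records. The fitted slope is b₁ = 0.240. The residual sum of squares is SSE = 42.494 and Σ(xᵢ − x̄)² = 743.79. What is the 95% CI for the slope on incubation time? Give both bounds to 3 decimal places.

(0.146, 0.334)

MSE = SSE/(n − 2) = 42.494/27 = 1.57385.
SE(b₁) = √(MSE/Sₓₓ) = √(1.57385/743.79) = 0.0459999.
df = n − 2 = 27.
t* = t_{0.025, 27} = 2.051831.
Margin = t* × SE = 2.051831 × 0.0459999 = 0.09438.
CI: 0.240 ± 0.09438 → (0.146, 0.334).
With 95% confidence, each one-unit increase in incubation time is associated with a change of between 0.146 and 0.334 log₁₀ CFU in bacterial colony count.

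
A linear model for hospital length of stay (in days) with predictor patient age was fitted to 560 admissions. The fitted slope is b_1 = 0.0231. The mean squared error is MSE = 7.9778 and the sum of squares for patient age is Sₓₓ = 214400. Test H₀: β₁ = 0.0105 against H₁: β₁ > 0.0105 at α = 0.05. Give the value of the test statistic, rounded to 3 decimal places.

SE(b_1) = √(MSE/Sₓₓ) = √(7.9778/214400) = 0.00609999.
t = (0.0231 − 0.0105) / 0.00609999 = 2.066.
df = n − 2 = 558.
One-sided p ≈ 0.0197, which is < 0.05, so reject H₀.
There is evidence that the true slope on patient age exceeds 0.0105 days per unit.

t = 2.066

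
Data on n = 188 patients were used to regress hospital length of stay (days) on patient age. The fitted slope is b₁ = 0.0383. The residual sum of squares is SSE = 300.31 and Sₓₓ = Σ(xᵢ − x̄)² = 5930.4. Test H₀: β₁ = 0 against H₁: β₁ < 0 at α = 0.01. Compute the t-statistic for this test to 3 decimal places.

t = 2.321

MSE = SSE/(n − 2) = 300.31/186 = 1.61457.
SE(b₁) = √(MSE/Sₓₓ) = √(1.61457/5930.4) = 0.0165001.
t = 0.0383 / 0.0165001 = 2.321.
df = n − 2 = 186.
One-sided p ≈ 0.9893, which is ≥ 0.01, so fail to reject H₀.
The data do not give significant evidence that the true slope on patient age is negative.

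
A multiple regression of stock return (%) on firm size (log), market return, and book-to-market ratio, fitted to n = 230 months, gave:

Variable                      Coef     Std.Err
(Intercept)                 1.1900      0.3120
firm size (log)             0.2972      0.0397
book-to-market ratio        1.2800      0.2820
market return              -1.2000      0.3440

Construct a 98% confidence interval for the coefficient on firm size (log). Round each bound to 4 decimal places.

Read off: b = 0.2972, SE = 0.0397 for firm size (log).
df = n − k − 1 = 230 − 3 − 1 = 226.
t* = t_{0.01, 226} = 2.342961.
Margin = t* × SE = 2.342961 × 0.0397 = 0.093016.
CI: 0.2972 ± 0.093016 → (0.2042, 0.3902).

(0.2042, 0.3902)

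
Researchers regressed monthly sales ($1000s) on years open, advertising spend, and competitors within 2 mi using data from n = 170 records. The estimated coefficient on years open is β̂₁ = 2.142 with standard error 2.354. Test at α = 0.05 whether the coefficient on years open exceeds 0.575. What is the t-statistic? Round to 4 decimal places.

H₀: β₁ = 0.575 vs H₁: β₁ > 0.575.
t = (β̂₁ − β₁⁰)/SE = (2.142 − 0.575) / 2.354 = 0.6657.
df = n − k − 1 = 170 − 3 − 1 = 166.
One-sided p ≈ 0.2533, which is ≥ 0.05, so fail to reject H₀.
The data do not give significant evidence that the true slope on years open exceeds 0.575 $1000s per unit, holding the other predictors fixed.

t = 0.6657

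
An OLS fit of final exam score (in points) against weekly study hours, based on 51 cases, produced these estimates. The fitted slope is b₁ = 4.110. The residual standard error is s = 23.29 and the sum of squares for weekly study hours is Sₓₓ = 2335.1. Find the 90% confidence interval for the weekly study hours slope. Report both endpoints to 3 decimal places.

(3.302, 4.918)

SE(b₁) = s/√Sₓₓ = 23.29/√2335.1 = 0.481966.
df = n − 2 = 49.
t* = t_{0.05, 49} = 1.676551.
Margin = t* × SE = 1.676551 × 0.481966 = 0.80804.
CI: 4.110 ± 0.80804 → (3.302, 4.918).
With 90% confidence, each one-unit increase in weekly study hours is associated with a change of between 3.302 and 4.918 points in final exam score.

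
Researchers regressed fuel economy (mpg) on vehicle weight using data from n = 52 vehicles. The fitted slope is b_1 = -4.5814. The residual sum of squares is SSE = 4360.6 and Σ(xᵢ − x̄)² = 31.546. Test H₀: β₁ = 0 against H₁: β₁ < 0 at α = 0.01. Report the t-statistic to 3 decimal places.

MSE = SSE/(n − 2) = 4360.6/50 = 87.212.
SE(b_1) = √(MSE/Sₓₓ) = √(87.212/31.546) = 1.66271.
t = -4.5814 / 1.66271 = -2.755.
df = n − 2 = 50.
One-sided p ≈ 0.0041, which is < 0.01, so reject H₀.
There is evidence that the true slope on vehicle weight is negative.

t = -2.755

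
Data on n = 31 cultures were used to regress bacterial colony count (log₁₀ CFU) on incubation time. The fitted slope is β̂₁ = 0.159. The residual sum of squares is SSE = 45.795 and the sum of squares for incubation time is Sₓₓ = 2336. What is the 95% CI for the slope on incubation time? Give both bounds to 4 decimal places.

(0.1058, 0.2122)

MSE = SSE/(n − 2) = 45.795/29 = 1.57914.
SE(β̂₁) = √(MSE/Sₓₓ) = √(1.57914/2336) = 0.026.
df = n − 2 = 29.
t* = t_{0.025, 29} = 2.04523.
Margin = t* × SE = 2.04523 × 0.026 = 0.053176.
CI: 0.159 ± 0.053176 → (0.1058, 0.2122).
With 95% confidence, each one-unit increase in incubation time is associated with a change of between 0.1058 and 0.2122 log₁₀ CFU in bacterial colony count.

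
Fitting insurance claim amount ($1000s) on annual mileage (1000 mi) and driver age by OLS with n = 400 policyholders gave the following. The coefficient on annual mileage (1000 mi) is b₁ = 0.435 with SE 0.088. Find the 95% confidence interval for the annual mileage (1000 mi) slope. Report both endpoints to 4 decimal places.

(0.2620, 0.6080)

df = n − k − 1 = 400 − 2 − 1 = 397.
t* = t_{0.025, 397} = 1.965957.
Margin = t* × SE = 1.965957 × 0.088 = 0.173004.
CI: 0.435 ± 0.173004 → (0.2620, 0.6080).
With 95% confidence, each one-unit increase in annual mileage (1000 mi) is associated with a change of between 0.2620 and 0.6080 $1000s in insurance claim amount, holding the other predictors fixed.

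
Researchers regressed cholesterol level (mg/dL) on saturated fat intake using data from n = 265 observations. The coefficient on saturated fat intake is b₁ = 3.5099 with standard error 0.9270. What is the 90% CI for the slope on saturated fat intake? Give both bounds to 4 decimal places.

(1.9797, 5.0401)

df = n − 2 = 265 − 2 = 263.
t* = t_{0.05, 263} = 1.650668.
Margin = t* × SE = 1.650668 × 0.9270 = 1.530169.
CI: 3.5099 ± 1.530169 → (1.9797, 5.0401).
With 90% confidence, each one-unit increase in saturated fat intake is associated with a change of between 1.9797 and 5.0401 mg/dL in cholesterol level.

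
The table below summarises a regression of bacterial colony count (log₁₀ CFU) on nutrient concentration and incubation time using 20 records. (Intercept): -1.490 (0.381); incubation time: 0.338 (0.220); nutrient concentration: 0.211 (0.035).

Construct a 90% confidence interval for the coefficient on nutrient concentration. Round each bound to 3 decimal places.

Read off: b = 0.211, SE = 0.035 for nutrient concentration.
df = n − k − 1 = 20 − 2 − 1 = 17.
t* = t_{0.05, 17} = 1.739607.
Margin = t* × SE = 1.739607 × 0.035 = 0.06089.
CI: 0.211 ± 0.06089 → (0.150, 0.272).

(0.150, 0.272)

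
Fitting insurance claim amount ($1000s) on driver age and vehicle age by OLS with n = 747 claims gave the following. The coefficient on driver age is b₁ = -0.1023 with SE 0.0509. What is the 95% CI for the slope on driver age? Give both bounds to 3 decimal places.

(-0.202, -0.002)

df = n − k − 1 = 747 − 2 − 1 = 744.
t* = t_{0.025, 744} = 1.963158.
Margin = t* × SE = 1.963158 × 0.0509 = 0.09992.
CI: -0.1023 ± 0.09992 → (-0.202, -0.002).
With 95% confidence, each one-unit increase in driver age is associated with a change of between -0.202 and -0.002 $1000s in insurance claim amount, holding the other predictors fixed.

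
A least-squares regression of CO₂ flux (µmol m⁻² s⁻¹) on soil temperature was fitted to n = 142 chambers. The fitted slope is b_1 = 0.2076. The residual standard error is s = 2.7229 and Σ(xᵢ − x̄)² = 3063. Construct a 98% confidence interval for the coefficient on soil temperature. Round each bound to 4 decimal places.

SE(b_1) = s/√Sₓₓ = 2.7229/√3063 = 0.0491992.
df = n − 2 = 140.
t* = t_{0.01, 140} = 2.353278.
Margin = t* × SE = 2.353278 × 0.0491992 = 0.115779.
CI: 0.2076 ± 0.115779 → (0.0918, 0.3234).
With 98% confidence, each one-unit increase in soil temperature is associated with a change of between 0.0918 and 0.3234 µmol m⁻² s⁻¹ in CO₂ flux.

(0.0918, 0.3234)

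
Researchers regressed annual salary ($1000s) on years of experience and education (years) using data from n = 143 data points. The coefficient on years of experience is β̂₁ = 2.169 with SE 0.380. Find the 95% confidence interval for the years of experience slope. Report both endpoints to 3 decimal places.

df = n − k − 1 = 143 − 2 − 1 = 140.
t* = t_{0.025, 140} = 1.977054.
Margin = t* × SE = 1.977054 × 0.380 = 0.75128.
CI: 2.169 ± 0.75128 → (1.418, 2.920).
With 95% confidence, each one-unit increase in years of experience is associated with a change of between 1.418 and 2.920 $1000s in annual salary, holding the other predictors fixed.

(1.418, 2.920)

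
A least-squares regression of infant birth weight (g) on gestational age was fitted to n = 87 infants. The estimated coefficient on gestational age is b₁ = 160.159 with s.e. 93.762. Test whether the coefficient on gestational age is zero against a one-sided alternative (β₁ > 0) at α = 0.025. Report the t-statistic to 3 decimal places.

t = 1.708

H₀: β₁ = 0 vs H₁: β₁ > 0.
t = (b₁ − β₁⁰)/SE = 160.159 / 93.762 = 1.708.
df = n − 2 = 87 − 2 = 85.
One-sided p ≈ 0.0456, which is ≥ 0.025, so fail to reject H₀.
The data do not give significant evidence that the true slope on gestational age is positive.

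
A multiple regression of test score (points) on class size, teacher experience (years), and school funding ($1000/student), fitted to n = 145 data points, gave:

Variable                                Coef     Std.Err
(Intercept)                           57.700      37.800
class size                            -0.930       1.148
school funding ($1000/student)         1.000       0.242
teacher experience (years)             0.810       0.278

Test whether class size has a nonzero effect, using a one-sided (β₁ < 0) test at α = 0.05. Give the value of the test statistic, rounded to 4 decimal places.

Read off: b = -0.930, SE = 1.148 for class size.
H₀: β₁ = 0 vs H₁: β₁ < 0.
t = -0.930 / 1.148 = -0.8101.
df = n − k − 1 = 145 − 3 − 1 = 141.
One-sided p ≈ 0.2096, which is ≥ 0.05, so fail to reject H₀.
The data do not give significant evidence that the true slope on class size is negative, holding the other predictors fixed.

t = -0.8101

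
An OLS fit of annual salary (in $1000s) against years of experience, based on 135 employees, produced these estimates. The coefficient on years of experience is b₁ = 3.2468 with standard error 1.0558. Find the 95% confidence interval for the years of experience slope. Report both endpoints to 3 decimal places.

(1.158, 5.335)

df = n − 2 = 135 − 2 = 133.
t* = t_{0.025, 133} = 1.977961.
Margin = t* × SE = 1.977961 × 1.0558 = 2.08833.
CI: 3.2468 ± 2.08833 → (1.158, 5.335).
With 95% confidence, each one-unit increase in years of experience is associated with a change of between 1.158 and 5.335 $1000s in annual salary.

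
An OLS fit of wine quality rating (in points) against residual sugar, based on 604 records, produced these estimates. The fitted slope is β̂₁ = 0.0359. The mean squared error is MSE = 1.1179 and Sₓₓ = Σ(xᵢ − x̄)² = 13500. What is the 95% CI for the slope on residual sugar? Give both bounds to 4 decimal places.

(0.0180, 0.0538)

SE(β̂₁) = √(MSE/Sₓₓ) = √(1.1179/13500) = 0.00909986.
df = n − 2 = 602.
t* = t_{0.025, 602} = 1.963912.
Margin = t* × SE = 1.963912 × 0.00909986 = 0.017871.
CI: 0.0359 ± 0.017871 → (0.0180, 0.0538).
With 95% confidence, each one-unit increase in residual sugar is associated with a change of between 0.0180 and 0.0538 points in wine quality rating.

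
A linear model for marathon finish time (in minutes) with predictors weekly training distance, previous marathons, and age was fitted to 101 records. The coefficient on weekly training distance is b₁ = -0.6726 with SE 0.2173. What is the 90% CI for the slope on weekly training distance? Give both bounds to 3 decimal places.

df = n − k − 1 = 101 − 3 − 1 = 97.
t* = t_{0.05, 97} = 1.660715.
Margin = t* × SE = 1.660715 × 0.2173 = 0.36087.
CI: -0.6726 ± 0.36087 → (-1.033, -0.312).
With 90% confidence, each one-unit increase in weekly training distance is associated with a change of between -1.033 and -0.312 minutes in marathon finish time, holding the other predictors fixed.

(-1.033, -0.312)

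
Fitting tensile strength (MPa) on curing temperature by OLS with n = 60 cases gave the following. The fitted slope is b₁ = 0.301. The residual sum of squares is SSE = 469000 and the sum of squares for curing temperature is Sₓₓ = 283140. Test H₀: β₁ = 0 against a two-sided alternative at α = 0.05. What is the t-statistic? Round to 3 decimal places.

t = 1.781

MSE = SSE/(n − 2) = 469000/58 = 8086.21.
SE(b₁) = √(MSE/Sₓₓ) = √(8086.21/283140) = 0.168994.
t = 0.301 / 0.168994 = 1.781.
df = n − 2 = 58.
Two-sided p ≈ 0.0801, which is ≥ 0.05, so fail to reject H₀.
The data do not give significant evidence of an association between curing temperature and tensile strength.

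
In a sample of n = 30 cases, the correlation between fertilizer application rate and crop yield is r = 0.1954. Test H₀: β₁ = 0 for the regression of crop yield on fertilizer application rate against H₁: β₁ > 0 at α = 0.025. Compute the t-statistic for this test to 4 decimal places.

t = r·√(n − 2)/√(1 − r²) = 0.1954·√28/√0.961819 = 1.0543.
df = n − 2 = 28.
One-sided p ≈ 0.1504, which is ≥ 0.025, so fail to reject H₀.
The data do not give significant evidence of a linear association between fertilizer application rate and crop yield.

t = 1.0543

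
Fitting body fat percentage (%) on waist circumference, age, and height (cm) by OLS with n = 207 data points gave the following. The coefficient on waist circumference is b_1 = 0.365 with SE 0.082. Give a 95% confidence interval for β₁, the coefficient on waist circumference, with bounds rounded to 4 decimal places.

df = n − k − 1 = 207 − 3 − 1 = 203.
t* = t_{0.025, 203} = 1.971719.
Margin = t* × SE = 1.971719 × 0.082 = 0.161681.
CI: 0.365 ± 0.161681 → (0.2033, 0.5267).
With 95% confidence, each one-unit increase in waist circumference is associated with a change of between 0.2033 and 0.5267 % in body fat percentage, holding the other predictors fixed.

(0.2033, 0.5267)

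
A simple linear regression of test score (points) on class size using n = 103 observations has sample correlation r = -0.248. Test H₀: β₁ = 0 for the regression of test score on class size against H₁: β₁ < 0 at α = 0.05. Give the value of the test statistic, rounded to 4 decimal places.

t = r·√(n − 2)/√(1 − r²) = -0.248·√101/√0.938496 = -2.5727.
df = n − 2 = 101.
One-sided p ≈ 0.0058, which is < 0.05, so reject H₀.
There is evidence of a linear association between class size and test score.

t = -2.5727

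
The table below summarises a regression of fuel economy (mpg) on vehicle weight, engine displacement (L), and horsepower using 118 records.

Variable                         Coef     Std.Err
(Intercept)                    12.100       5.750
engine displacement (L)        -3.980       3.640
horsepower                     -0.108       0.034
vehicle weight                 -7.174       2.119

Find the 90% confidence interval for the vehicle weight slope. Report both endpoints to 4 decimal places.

(-10.6880, -3.6600)

Read off: b = -7.174, SE = 2.119 for vehicle weight.
df = n − k − 1 = 118 − 3 − 1 = 114.
t* = t_{0.05, 114} = 1.65833.
Margin = t* × SE = 1.65833 × 2.119 = 3.514001.
CI: -7.174 ± 3.514001 → (-10.6880, -3.6600).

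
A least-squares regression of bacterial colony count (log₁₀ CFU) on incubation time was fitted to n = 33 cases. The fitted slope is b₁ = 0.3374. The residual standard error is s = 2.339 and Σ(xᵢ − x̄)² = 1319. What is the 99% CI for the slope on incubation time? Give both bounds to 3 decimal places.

(0.161, 0.514)

SE(b₁) = s/√Sₓₓ = 2.339/√1319 = 0.0644033.
df = n − 2 = 31.
t* = t_{0.005, 31} = 2.744042.
Margin = t* × SE = 2.744042 × 0.0644033 = 0.17673.
CI: 0.3374 ± 0.17673 → (0.161, 0.514).
With 99% confidence, each one-unit increase in incubation time is associated with a change of between 0.161 and 0.514 log₁₀ CFU in bacterial colony count.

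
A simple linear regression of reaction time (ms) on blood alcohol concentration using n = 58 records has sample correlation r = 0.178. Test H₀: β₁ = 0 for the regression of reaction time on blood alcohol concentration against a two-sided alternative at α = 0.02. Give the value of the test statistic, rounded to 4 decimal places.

t = 1.3536

t = r·√(n − 2)/√(1 − r²) = 0.178·√56/√0.968316 = 1.3536.
df = n − 2 = 56.
Two-sided p ≈ 0.1813, which is ≥ 0.02, so fail to reject H₀.
The data do not give significant evidence of a linear association between blood alcohol concentration and reaction time.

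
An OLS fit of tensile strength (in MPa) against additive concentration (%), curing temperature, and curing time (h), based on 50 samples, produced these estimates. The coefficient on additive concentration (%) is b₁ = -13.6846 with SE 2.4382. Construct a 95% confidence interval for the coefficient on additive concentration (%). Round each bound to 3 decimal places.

df = n − k − 1 = 50 − 3 − 1 = 46.
t* = t_{0.025, 46} = 2.012896.
Margin = t* × SE = 2.012896 × 2.4382 = 4.90784.
CI: -13.6846 ± 4.90784 → (-18.592, -8.777).
With 95% confidence, each one-unit increase in additive concentration (%) is associated with a change of between -18.592 and -8.777 MPa in tensile strength, holding the other predictors fixed.

(-18.592, -8.777)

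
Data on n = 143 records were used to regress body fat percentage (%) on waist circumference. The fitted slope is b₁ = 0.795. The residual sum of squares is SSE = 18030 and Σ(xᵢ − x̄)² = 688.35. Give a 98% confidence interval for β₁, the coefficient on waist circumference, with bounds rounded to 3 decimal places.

(-0.219, 1.809)

MSE = SSE/(n − 2) = 18030/141 = 127.872.
SE(b₁) = √(MSE/Sₓₓ) = √(127.872/688.35) = 0.431006.
df = n − 2 = 141.
t* = t_{0.01, 141} = 2.353085.
Margin = t* × SE = 2.353085 × 0.431006 = 1.01419.
CI: 0.795 ± 1.01419 → (-0.219, 1.809).
With 98% confidence, each one-unit increase in waist circumference is associated with a change of between -0.219 and 1.809 % in body fat percentage.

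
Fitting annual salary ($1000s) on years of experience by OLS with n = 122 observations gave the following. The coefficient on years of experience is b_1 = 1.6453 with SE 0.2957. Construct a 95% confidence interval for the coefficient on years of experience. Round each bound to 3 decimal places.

(1.060, 2.231)

df = n − 2 = 122 − 2 = 120.
t* = t_{0.025, 120} = 1.97993.
Margin = t* × SE = 1.97993 × 0.2957 = 0.58547.
CI: 1.6453 ± 0.58547 → (1.060, 2.231).
With 95% confidence, each one-unit increase in years of experience is associated with a change of between 1.060 and 2.231 $1000s in annual salary.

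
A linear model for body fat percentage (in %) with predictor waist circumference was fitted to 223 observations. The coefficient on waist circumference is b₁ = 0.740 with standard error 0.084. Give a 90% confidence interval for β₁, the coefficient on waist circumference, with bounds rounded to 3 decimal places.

df = n − 2 = 223 − 2 = 221.
t* = t_{0.05, 221} = 1.651778.
Margin = t* × SE = 1.651778 × 0.084 = 0.13875.
CI: 0.740 ± 0.13875 → (0.601, 0.879).
With 90% confidence, each one-unit increase in waist circumference is associated with a change of between 0.601 and 0.879 % in body fat percentage.

(0.601, 0.879)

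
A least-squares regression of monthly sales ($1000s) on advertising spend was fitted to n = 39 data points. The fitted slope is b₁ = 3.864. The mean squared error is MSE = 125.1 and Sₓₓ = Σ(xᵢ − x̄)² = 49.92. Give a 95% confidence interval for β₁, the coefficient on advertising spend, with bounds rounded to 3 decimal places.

SE(b₁) = √(MSE/Sₓₓ) = √(125.1/49.92) = 1.58304.
df = n − 2 = 37.
t* = t_{0.025, 37} = 2.026192.
Margin = t* × SE = 2.026192 × 1.58304 = 3.20754.
CI: 3.864 ± 3.20754 → (0.656, 7.072).
With 95% confidence, each one-unit increase in advertising spend is associated with a change of between 0.656 and 7.072 $1000s in monthly sales.

(0.656, 7.072)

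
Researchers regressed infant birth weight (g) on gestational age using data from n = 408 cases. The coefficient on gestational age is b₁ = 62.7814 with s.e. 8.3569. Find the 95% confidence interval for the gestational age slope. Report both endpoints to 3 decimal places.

df = n − 2 = 408 − 2 = 406.
t* = t_{0.025, 406} = 1.965824.
Margin = t* × SE = 1.965824 × 8.3569 = 16.42820.
CI: 62.7814 ± 16.42820 → (46.353, 79.210).
With 95% confidence, each one-unit increase in gestational age is associated with a change of between 46.353 and 79.210 g in infant birth weight.

(46.353, 79.210)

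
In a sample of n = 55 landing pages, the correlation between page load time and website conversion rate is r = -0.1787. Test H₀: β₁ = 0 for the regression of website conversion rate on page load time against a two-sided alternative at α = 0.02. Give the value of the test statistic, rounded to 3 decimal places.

t = r·√(n − 2)/√(1 − r²) = -0.1787·√53/√0.968066 = -1.322.
df = n − 2 = 53.
Two-sided p ≈ 0.1918, which is ≥ 0.02, so fail to reject H₀.
The data do not give significant evidence of a linear association between page load time and website conversion rate.

t = -1.322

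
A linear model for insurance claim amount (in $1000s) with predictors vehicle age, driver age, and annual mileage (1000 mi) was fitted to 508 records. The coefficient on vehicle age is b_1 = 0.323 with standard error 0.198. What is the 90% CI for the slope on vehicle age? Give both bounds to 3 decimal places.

df = n − k − 1 = 508 − 3 − 1 = 504.
t* = t_{0.05, 504} = 1.647883.
Margin = t* × SE = 1.647883 × 0.198 = 0.32628.
CI: 0.323 ± 0.32628 → (-0.003, 0.649).
With 90% confidence, each one-unit increase in vehicle age is associated with a change of between -0.003 and 0.649 $1000s in insurance claim amount, holding the other predictors fixed.

(-0.003, 0.649)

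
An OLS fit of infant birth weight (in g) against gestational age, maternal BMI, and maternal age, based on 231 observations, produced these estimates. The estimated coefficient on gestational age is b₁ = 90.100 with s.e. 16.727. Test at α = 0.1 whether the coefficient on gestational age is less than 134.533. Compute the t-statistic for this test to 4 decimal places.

t = -2.6564

H₀: β₁ = 134.533 vs H₁: β₁ < 134.533.
t = (b₁ − β₁⁰)/SE = (90.100 − 134.533) / 16.727 = -2.6564.
df = n − k − 1 = 231 − 3 − 1 = 227.
One-sided p ≈ 0.0042, which is < 0.1, so reject H₀.
There is evidence that the true slope on gestational age is below 134.533 g per unit, holding the other predictors fixed.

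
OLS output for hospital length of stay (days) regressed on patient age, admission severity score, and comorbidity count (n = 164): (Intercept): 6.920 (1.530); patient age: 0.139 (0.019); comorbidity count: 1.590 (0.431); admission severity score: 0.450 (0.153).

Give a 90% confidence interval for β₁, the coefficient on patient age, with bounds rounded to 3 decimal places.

(0.108, 0.170)

Read off: b = 0.139, SE = 0.019 for patient age.
df = n − k − 1 = 164 − 3 − 1 = 160.
t* = t_{0.05, 160} = 1.654433.
Margin = t* × SE = 1.654433 × 0.019 = 0.03143.
CI: 0.139 ± 0.03143 → (0.108, 0.170).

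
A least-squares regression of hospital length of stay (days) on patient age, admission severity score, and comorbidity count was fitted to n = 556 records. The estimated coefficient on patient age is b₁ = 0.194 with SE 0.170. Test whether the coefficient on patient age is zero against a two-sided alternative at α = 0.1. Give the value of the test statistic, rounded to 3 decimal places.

H₀: β₁ = 0 vs H₁: β₁ ≠ 0.
t = (b₁ − β₁⁰)/SE = 0.194 / 0.170 = 1.141.
df = n − k − 1 = 556 − 3 − 1 = 552.
Two-sided p ≈ 0.2543, which is ≥ 0.1, so fail to reject H₀.
The data do not give significant evidence of an association between patient age and hospital length of stay, after adjusting for the other predictors.

t = 1.141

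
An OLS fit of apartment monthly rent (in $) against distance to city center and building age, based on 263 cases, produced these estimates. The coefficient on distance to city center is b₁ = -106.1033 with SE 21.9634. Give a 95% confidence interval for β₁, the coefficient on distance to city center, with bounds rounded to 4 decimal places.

df = n − k − 1 = 263 − 2 − 1 = 260.
t* = t_{0.025, 260} = 1.96913.
Margin = t* × SE = 1.96913 × 21.9634 = 43.248790.
CI: -106.1033 ± 43.248790 → (-149.3521, -62.8545).
With 95% confidence, each one-unit increase in distance to city center is associated with a change of between -149.3521 and -62.8545 $ in apartment monthly rent, holding the other predictors fixed.

(-149.3521, -62.8545)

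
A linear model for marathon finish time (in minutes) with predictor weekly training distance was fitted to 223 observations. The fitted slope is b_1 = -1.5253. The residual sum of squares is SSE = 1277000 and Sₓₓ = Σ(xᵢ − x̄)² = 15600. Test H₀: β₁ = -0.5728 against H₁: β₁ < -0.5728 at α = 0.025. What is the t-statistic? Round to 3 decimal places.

t = -1.565

MSE = SSE/(n − 2) = 1277000/221 = 5778.28.
SE(b_1) = √(MSE/Sₓₓ) = √(5778.28/15600) = 0.608607.
t = (-1.5253 − (-0.5728)) / 0.608607 = -1.565.
df = n − 2 = 221.
One-sided p ≈ 0.0595, which is ≥ 0.025, so fail to reject H₀.
The data do not give significant evidence that the true slope on weekly training distance is below -0.5728 minutes per unit.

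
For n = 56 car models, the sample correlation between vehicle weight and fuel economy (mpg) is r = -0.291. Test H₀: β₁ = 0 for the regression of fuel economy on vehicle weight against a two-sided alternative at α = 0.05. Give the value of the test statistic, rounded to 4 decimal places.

t = -2.2351

t = r·√(n − 2)/√(1 − r²) = -0.291·√54/√0.915319 = -2.2351.
df = n − 2 = 54.
Two-sided p ≈ 0.0296, which is < 0.05, so reject H₀.
There is evidence of a linear association between vehicle weight and fuel economy.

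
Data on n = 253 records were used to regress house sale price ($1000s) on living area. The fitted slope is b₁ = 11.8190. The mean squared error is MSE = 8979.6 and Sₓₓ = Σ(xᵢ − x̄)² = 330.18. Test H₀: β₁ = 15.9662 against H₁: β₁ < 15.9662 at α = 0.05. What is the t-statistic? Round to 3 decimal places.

SE(b₁) = √(MSE/Sₓₓ) = √(8979.6/330.18) = 5.21499.
t = (11.8190 − 15.9662) / 5.21499 = -0.795.
df = n − 2 = 251.
One-sided p ≈ 0.2136, which is ≥ 0.05, so fail to reject H₀.
The data do not give significant evidence that the true slope on living area is below 15.9662 $1000s per unit.

t = -0.795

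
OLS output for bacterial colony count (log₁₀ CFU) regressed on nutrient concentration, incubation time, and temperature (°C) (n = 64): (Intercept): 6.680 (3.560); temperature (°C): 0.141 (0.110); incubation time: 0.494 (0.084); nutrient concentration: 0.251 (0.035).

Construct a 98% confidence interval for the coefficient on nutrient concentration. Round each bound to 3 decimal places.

Read off: b = 0.251, SE = 0.035 for nutrient concentration.
df = n − k − 1 = 64 − 3 − 1 = 60.
t* = t_{0.01, 60} = 2.390119.
Margin = t* × SE = 2.390119 × 0.035 = 0.08365.
CI: 0.251 ± 0.08365 → (0.167, 0.335).

(0.167, 0.335)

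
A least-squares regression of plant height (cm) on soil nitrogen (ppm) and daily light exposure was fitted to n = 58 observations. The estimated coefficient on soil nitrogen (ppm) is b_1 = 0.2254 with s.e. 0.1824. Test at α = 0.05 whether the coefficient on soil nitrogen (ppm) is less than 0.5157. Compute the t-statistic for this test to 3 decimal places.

t = -1.592

H₀: β₁ = 0.5157 vs H₁: β₁ < 0.5157.
t = (b_1 − β₁⁰)/SE = (0.2254 − 0.5157) / 0.1824 = -1.592.
df = n − k − 1 = 58 − 2 − 1 = 55.
One-sided p ≈ 0.0586, which is ≥ 0.05, so fail to reject H₀.
The data do not give significant evidence that the true slope on soil nitrogen (ppm) is below 0.5157 cm per unit, holding the other predictors fixed.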